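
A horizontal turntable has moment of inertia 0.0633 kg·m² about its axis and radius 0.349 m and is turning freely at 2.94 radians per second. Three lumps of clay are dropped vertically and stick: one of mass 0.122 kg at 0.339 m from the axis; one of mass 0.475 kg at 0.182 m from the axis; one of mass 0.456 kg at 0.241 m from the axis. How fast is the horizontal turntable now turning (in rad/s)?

ω_f ≈ 1.56 rad/s

No external torque acts about the axis; L_before = L_after.
Added inertia Σmr² = (0.122)(0.339)² + (0.475)(0.182)² + (0.456)(0.241)² = 0.05624 kg·m²; I_f = 0.06330 + 0.05624 = 0.1195 kg·m².
ω_f = I_p ω_i / I_f = (0.06330)(2.94) / 0.1195 = 1.557 rad/s.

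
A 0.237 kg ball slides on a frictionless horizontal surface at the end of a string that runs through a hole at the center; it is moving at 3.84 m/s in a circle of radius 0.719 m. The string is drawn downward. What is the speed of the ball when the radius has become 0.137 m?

v₂ ≈ 20.2 m/s

Central (radial) force ⇒ zero torque about the center ⇒ m v r is constant.
v₂ = v₁ r₁ / r₂ = (3.84)(0.719) / (0.137) = 20.15 m/s.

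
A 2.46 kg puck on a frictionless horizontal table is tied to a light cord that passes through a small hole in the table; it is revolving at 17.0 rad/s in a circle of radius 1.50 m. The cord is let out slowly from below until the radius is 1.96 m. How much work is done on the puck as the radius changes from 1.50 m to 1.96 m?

W ≈ -331 J

The constraining force is radial, so m r² ω about the center is conserved.
ω₂ = ω₁ (r₁/r₂)² = (17.0)(1.50/1.96)² = 9.957 rad/s.
W = ΔKE = ½m(v₂² − v₁²) = -331.4 J.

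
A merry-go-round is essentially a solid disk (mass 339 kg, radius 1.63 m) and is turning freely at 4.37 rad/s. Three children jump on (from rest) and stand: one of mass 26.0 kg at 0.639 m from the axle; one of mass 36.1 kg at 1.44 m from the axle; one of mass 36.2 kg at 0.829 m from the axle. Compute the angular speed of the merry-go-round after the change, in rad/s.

ω_f ≈ 3.51 rad/s

No external torque acts about the axle; L_before = L_after.
I_p = ½(339)(1.63)² = 450.3 kg·m².
Added inertia Σmr² = (26.0)(0.639)² + (36.1)(1.44)² + (36.2)(0.829)² = 110.4 kg·m²; I_f = 450.3 + 110.4 = 560.7 kg·m².
ω_f = I_p ω_i / I_f = (450.3)(4.37) / 560.7 = 3.510 rad/s.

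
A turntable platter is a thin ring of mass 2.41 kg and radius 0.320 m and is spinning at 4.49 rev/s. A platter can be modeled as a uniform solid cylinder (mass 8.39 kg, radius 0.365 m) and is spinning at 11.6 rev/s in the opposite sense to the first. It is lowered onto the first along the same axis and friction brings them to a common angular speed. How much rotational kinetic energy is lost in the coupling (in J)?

The coupling torques are internal; angular momentum about the shared axis is conserved.
Moments of inertia: I_A = (2.41)(0.320)² = 0.2468 kg·m²; I_B = ½(8.39)(0.365)² = 0.5589 kg·m².
Taking A's sense as positive: L = (0.2468)(4.49) − (0.5589)(11.6) = -5.375 kg·m²·rev/s.
Combined I = 0.2468 + 0.5589 = 0.8057 kg·m².
ω_f = L / I = -5.375 / 0.8057 = -6.671 rev/s.
KE_i = ½ΣIω² = 1583 J; KE_f = ½(0.8057)(41.92)² = 707.8 J.

ΔKE lost ≈ 875 J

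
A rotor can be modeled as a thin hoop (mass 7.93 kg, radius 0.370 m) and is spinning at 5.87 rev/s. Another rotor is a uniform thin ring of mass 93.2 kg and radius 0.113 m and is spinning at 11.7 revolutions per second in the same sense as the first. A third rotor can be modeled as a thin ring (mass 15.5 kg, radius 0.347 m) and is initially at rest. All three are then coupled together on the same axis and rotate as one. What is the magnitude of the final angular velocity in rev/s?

No external torque acts about the common axis, so total angular momentum is conserved.
Moments of inertia: I_A = (7.93)(0.370)² = 1.086 kg·m²; I_B = (93.2)(0.113)² = 1.190 kg·m²; I_C = (15.5)(0.347)² = 1.866 kg·m².
Taking A's sense as positive: L = (1.086)(5.87) + (1.190)(11.7) = 20.30 kg·m²·rev/s.
Combined I = 1.086 + 1.190 + 1.866 = 4.142 kg·m².
ω_f = L / I = 20.30 / 4.142 = 4.900 rev/s.

|ω_f| ≈ 4.90 rev/s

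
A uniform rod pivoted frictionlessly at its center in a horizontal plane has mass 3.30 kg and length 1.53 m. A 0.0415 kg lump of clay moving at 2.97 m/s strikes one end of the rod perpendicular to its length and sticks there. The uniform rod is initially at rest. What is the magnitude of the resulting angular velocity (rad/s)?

About the pivot the impulsive forces during the collision are internal, so angular momentum about that axis is conserved.
I_p = (1/12)(3.30)(1.53)² = 0.6437 kg·m². Taking the sense of the lump of clay's angular momentum as positive, L_{lump} = m v R = (0.0415)(2.97)(1.53/2) = 0.09429 kg·m²/s.
L_i = 0 + 0.09429 = 0.09429 kg·m²/s.
After sticking, I_f = I_p + m R² = 0.6437 + (0.0415)(1.53/2)² = 0.6680 kg·m².
ω_f = L_i / I_f = 0.09429 / 0.6680 = 0.1411 rad/s.

|ω_f| ≈ 0.141 rad/s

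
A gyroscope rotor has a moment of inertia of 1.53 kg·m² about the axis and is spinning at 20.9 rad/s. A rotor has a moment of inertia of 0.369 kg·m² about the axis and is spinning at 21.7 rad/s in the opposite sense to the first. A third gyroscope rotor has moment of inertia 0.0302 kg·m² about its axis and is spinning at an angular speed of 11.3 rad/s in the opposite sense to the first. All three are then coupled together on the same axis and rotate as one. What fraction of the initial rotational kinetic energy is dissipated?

The coupling torques are internal; angular momentum about the shared axis is conserved.
Taking A's sense as positive: L = (1.530)(20.9) − (0.3690)(21.7) − (0.03020)(11.3) = 23.63 kg·m²·rad/s.
Combined I = 1.530 + 0.3690 + 0.03020 = 1.929 kg·m².
ω_f = L / I = 23.63 / 1.929 = 12.25 rad/s.
KE_i = ½ΣIω² = 423.0 J; KE_f = ½(1.929)(12.25)² = 144.7 J.
Fraction dissipated = (KE_i − KE_f)/KE_i = 0.6579.

fraction ≈ 0.658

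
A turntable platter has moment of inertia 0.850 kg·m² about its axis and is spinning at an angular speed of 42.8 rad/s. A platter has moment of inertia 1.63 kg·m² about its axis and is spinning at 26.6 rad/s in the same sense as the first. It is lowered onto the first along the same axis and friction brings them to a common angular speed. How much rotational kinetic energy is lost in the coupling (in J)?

ΔKE lost ≈ 73.3 J

No external torque acts about the common axis, so total angular momentum is conserved.
Taking A's sense as positive: L = (0.8500)(42.8) + (1.630)(26.6) = 79.74 kg·m²·rad/s.
Combined I = 0.8500 + 1.630 = 2.480 kg·m².
ω_f = L / I = 79.74 / 2.480 = 32.15 rad/s.
KE_i = ½ΣIω² = 1355 J; KE_f = ½(2.480)(32.15)² = 1282 J.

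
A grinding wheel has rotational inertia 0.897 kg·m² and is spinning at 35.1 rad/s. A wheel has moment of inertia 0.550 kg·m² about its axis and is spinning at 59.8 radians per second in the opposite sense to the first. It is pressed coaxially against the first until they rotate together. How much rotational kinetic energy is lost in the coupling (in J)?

The coupling torques are internal; angular momentum about the shared axis is conserved.
Taking A's sense as positive: L = (0.8970)(35.1) − (0.5500)(59.8) = -1.405 kg·m²·rad/s.
Combined I = 0.8970 + 0.5500 = 1.447 kg·m².
ω_f = L / I = -1.405 / 1.447 = -0.9712 rad/s.
KE_i = ½ΣIω² = 1536 J; KE_f = ½(1.447)(0.9712)² = 0.6824 J.

ΔKE lost ≈ 1540 J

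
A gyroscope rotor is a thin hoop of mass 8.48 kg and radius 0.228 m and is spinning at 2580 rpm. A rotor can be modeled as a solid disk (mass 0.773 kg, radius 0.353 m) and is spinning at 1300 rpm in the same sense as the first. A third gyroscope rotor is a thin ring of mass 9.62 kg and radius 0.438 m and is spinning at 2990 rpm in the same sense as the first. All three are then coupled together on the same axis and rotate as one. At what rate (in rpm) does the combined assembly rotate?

|ω_f| ≈ 2880 rpm

The coupling torques are internal; angular momentum about the shared axis is conserved.
Moments of inertia: I_A = (8.48)(0.228)² = 0.4408 kg·m²; I_B = ½(0.773)(0.353)² = 0.04816 kg·m²; I_C = (9.62)(0.438)² = 1.846 kg·m².
Taking A's sense as positive: L = (0.4408)(2580) + (0.04816)(1300) + (1.846)(2990) = 6718 kg·m²·rpm.
Combined I = 0.4408 + 0.04816 + 1.846 = 2.335 kg·m².
ω_f = L / I = 6718 / 2.335 = 2878 rpm.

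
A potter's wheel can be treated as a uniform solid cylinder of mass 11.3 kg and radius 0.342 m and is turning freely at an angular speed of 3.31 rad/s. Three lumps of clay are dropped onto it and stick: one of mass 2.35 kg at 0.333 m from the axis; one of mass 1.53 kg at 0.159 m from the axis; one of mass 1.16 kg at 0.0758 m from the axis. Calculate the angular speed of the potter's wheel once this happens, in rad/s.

No external torque acts about the axis; L_before = L_after.
I_p = ½(11.3)(0.342)² = 0.6608 kg·m².
Added inertia Σmr² = (2.35)(0.333)² + (1.53)(0.159)² + (1.16)(0.0758)² = 0.3059 kg·m²; I_f = 0.6608 + 0.3059 = 0.9668 kg·m².
ω_f = I_p ω_i / I_f = (0.6608)(3.31) / 0.9668 = 2.263 rad/s.

ω_f ≈ 2.26 rad/s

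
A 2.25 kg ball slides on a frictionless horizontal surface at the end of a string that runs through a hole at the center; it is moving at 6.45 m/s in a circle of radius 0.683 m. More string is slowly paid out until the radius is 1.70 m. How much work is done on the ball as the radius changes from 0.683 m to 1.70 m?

The only horizontal force on the mass is along the cord (radial), so it exerts no torque about the hole and angular momentum m v r is conserved.
v₂ = v₁ r₁ / r₂ = (6.45)(0.683) / (1.70) = 2.591 m/s.
W = ΔKE = ½m(v₂² − v₁²) = -39.25 J.

W ≈ -39.2 J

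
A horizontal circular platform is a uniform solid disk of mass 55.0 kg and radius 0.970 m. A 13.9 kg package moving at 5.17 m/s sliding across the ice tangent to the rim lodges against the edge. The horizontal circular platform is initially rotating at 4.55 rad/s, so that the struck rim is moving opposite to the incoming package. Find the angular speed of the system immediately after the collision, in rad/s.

|ω_f| ≈ 1.23 rad/s

The axle reaction passes through the central axle and exerts no torque about it; angular momentum about the central axle is conserved through the impact.
I_p = ½(55.0)(0.970)² = 25.87 kg·m². Taking the sense of the package's angular momentum as positive, L_{package} = m v R = (13.9)(5.17)(0.970) = 69.71 kg·m²/s.
L_i = −I_p ω_p + m v R = −(25.87)(4.55) + 69.71 = -48.02 kg·m²/s.
After sticking, I_f = I_p + m R² = 25.87 + (13.9)(0.970)² = 38.95 kg·m².
ω_f = L_i / I_f = -48.02 / 38.95 = -1.233 rad/s.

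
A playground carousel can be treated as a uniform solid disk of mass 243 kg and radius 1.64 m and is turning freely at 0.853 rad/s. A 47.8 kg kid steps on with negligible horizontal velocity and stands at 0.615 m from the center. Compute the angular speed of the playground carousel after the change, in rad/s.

No external torque acts about the center; L_before = L_after.
I_p = ½(243)(1.64)² = 326.8 kg·m².
Added inertia Σmr² = (47.8)(0.615)² = 18.08 kg·m²; I_f = 326.8 + 18.08 = 344.9 kg·m².
ω_f = I_p ω_i / I_f = (326.8)(0.853) / 344.9 = 0.8083 rad/s.

ω_f ≈ 0.808 rad/s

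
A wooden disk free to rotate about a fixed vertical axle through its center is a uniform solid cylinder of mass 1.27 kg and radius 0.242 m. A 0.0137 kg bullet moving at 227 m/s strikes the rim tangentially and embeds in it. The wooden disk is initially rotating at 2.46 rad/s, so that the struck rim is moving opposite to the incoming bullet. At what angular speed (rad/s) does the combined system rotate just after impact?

About the axle the impulsive forces during the collision are internal, so angular momentum about that axis is conserved.
I_p = ½(1.27)(0.242)² = 0.03719 kg·m². Taking the sense of the bullet's angular momentum as positive, L_{bullet} = m v R = (0.0137)(227)(0.242) = 0.7526 kg·m²/s.
L_i = −I_p ω_p + m v R = −(0.03719)(2.46) + 0.7526 = 0.6611 kg·m²/s.
After sticking, I_f = I_p + m R² = 0.03719 + (0.0137)(0.242)² = 0.03799 kg·m².
ω_f = L_i / I_f = 0.6611 / 0.03799 = 17.40 rad/s.

|ω_f| ≈ 17.4 rad/s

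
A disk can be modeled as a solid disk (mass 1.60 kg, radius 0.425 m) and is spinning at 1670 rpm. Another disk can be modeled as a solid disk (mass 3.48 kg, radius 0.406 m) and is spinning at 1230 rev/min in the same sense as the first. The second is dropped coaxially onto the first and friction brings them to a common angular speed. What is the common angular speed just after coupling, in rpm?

The coupling torques are internal; angular momentum about the shared axis is conserved.
Moments of inertia: I_A = ½(1.60)(0.425)² = 0.1445 kg·m²; I_B = ½(3.48)(0.406)² = 0.2868 kg·m².
Taking A's sense as positive: L = (0.1445)(1670) + (0.2868)(1230) = 594.1 kg·m²·rpm.
Combined I = 0.1445 + 0.2868 = 0.4313 kg·m².
ω_f = L / I = 594.1 / 0.4313 = 1377 rpm.

|ω_f| ≈ 1380 rpm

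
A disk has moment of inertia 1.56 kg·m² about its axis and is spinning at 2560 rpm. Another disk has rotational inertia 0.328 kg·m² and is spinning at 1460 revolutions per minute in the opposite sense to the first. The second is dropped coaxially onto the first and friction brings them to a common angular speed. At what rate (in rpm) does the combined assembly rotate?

|ω_f| ≈ 1860 rpm

The coupling torques are internal; angular momentum about the shared axis is conserved.
Taking A's sense as positive: L = (1.560)(2560) − (0.3280)(1460) = 3515 kg·m²·rpm.
Combined I = 1.560 + 0.3280 = 1.888 kg·m².
ω_f = L / I = 3515 / 1.888 = 1862 rpm.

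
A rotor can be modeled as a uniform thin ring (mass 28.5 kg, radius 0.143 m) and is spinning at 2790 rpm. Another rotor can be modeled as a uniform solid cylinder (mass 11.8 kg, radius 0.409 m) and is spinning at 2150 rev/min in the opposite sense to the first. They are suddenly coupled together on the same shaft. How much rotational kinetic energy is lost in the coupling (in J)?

ΔKE lost ≈ 49000 J

The coupling torques are internal; angular momentum about the shared axis is conserved.
Moments of inertia: I_A = (28.5)(0.143)² = 0.5828 kg·m²; I_B = ½(11.8)(0.409)² = 0.9870 kg·m².
Taking A's sense as positive: L = (0.5828)(2790) − (0.9870)(2150) = -496.0 kg·m²·rpm.
Combined I = 0.5828 + 0.9870 = 1.570 kg·m².
ω_f = L / I = -496.0 / 1.570 = -315.9 rpm.
KE_i = ½ΣIω² = 49890 J; KE_f = ½(1.570)(33.09)² = 859.2 J.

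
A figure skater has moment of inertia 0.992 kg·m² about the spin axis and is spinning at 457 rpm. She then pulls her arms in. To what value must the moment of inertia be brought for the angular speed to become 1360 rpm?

I₂ ≈ 0.333 kg·m²

No external torque acts about the spin axis, so angular momentum is conserved.
I₂ = I₁ω₁ / ω₂ = (0.992)(457) / (1360) = 0.3333 kg·m².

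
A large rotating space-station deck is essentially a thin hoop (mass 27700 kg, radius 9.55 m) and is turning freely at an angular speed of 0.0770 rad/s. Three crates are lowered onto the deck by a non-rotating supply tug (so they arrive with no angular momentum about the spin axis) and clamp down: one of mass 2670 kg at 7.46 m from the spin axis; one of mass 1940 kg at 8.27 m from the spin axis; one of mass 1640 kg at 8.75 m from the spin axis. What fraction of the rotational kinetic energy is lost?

No external torque acts about the spin axis; L_before = L_after.
I_p = (27700)(9.55)² = 2.526e+06 kg·m².
Added inertia Σmr² = (2670)(7.46)² + (1940)(8.27)² + (1640)(8.75)² = 4.068e+05 kg·m²; I_f = 2.526e+06 + 4.068e+05 = 2.933e+06 kg·m².
ω_f = I_p ω_i / I_f = (2.526e+06)(0.0770) / 2.933e+06 = 0.06632 rad/s.
KE_i = ½(2.526e+06)(0.07700 rad/s)² = 7489 J; KE_f = ½(2.933e+06)(0.06632)² = 6450 J.
Fraction lost = 0.1387.

fraction ≈ 0.139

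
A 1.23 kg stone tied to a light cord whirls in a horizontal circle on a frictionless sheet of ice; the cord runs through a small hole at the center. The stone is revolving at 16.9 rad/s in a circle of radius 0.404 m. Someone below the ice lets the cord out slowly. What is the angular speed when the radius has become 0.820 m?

ω₂ ≈ 4.10 rad/s

The constraining force is radial, so m r² ω about the center is conserved.
ω₂ = ω₁ (r₁/r₂)² = (16.9)(0.404/0.820)² = 4.102 rad/s.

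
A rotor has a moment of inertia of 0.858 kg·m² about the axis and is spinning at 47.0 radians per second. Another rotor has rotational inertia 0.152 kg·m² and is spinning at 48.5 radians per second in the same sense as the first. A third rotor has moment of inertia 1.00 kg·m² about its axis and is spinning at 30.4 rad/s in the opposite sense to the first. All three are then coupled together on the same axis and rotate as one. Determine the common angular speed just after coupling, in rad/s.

|ω_f| ≈ 8.61 rad/s

The coupling torques are internal; angular momentum about the shared axis is conserved.
Taking A's sense as positive: L = (0.8580)(47.0) + (0.1520)(48.5) − (1.000)(30.4) = 17.30 kg·m²·rad/s.
Combined I = 0.8580 + 0.1520 + 1.000 = 2.010 kg·m².
ω_f = L / I = 17.30 / 2.010 = 8.606 rad/s.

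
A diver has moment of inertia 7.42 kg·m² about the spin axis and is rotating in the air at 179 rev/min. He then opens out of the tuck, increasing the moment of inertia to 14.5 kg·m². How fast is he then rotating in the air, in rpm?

ω₂ ≈ 91.6 rpm

With no external torque about the axis, L is conserved: I₁ω₁ = I₂ω₂.
ω₂ = I₁ω₁ / I₂ = (7.420)(179 rpm) / (14.50) = 91.60 rpm.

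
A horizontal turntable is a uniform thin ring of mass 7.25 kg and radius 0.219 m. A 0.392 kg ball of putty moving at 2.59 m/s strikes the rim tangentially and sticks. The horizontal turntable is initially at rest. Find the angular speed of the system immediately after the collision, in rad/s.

|ω_f| ≈ 0.607 rad/s

The axle reaction passes through the axle and exerts no torque about it; angular momentum about the axle is conserved through the impact.
I_p = (7.25)(0.219)² = 0.3477 kg·m². Taking the sense of the ball of putty's angular momentum as positive, L_{ball} = m v R = (0.392)(2.59)(0.219) = 0.2223 kg·m²/s.
L_i = 0 + 0.2223 = 0.2223 kg·m²/s.
After sticking, I_f = I_p + m R² = 0.3477 + (0.392)(0.219)² = 0.3665 kg·m².
ω_f = L_i / I_f = 0.2223 / 0.3665 = 0.6066 rad/s.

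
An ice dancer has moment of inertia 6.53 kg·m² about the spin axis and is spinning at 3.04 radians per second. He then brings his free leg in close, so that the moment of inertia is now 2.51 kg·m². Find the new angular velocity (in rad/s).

ω₂ ≈ 7.91 rad/s

With no external torque about the axis, L is conserved: I₁ω₁ = I₂ω₂.
ω₂ = I₁ω₁ / I₂ = (6.530)(3.04 rad/s) / (2.510) = 7.909 rad/s.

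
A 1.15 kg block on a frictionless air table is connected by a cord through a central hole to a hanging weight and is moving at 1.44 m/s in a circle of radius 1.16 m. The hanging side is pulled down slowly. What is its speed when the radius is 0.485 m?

v₂ ≈ 3.44 m/s

Central (radial) force ⇒ zero torque about the center ⇒ m v r is constant.
v₂ = v₁ r₁ / r₂ = (1.44)(1.16) / (0.485) = 3.444 m/s.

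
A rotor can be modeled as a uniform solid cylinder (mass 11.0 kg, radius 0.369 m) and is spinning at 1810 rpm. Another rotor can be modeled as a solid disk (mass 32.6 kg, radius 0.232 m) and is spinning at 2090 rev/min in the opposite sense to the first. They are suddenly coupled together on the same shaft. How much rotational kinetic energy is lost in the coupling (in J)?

No external torque acts about the common axis, so total angular momentum is conserved.
Moments of inertia: I_A = ½(11.0)(0.369)² = 0.7489 kg·m²; I_B = ½(32.6)(0.232)² = 0.8773 kg·m².
Taking A's sense as positive: L = (0.7489)(1810) − (0.8773)(2090) = -478.1 kg·m²·rpm.
Combined I = 0.7489 + 0.8773 = 1.626 kg·m².
ω_f = L / I = -478.1 / 1.626 = -294.0 rpm.
KE_i = ½ΣIω² = 34470 J; KE_f = ½(1.626)(30.79)² = 770.8 J.

ΔKE lost ≈ 33700 J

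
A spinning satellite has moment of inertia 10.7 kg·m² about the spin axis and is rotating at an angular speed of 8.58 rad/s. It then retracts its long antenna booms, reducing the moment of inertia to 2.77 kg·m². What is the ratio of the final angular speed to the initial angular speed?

Angular momentum about the spin axis is conserved since the torque about it is zero.
ω₂/ω₁ = I₁/I₂ = 10.70 / 2.770 = 3.863.

ω₂/ω₁ ≈ 3.86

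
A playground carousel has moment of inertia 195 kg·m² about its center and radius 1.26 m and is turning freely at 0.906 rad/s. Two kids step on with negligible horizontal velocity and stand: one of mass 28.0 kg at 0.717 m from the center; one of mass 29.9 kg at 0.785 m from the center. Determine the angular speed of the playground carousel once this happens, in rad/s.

The added mass arrives with no angular momentum about the center, and any external torque about the center is negligible, so the system's angular momentum is conserved.
Added inertia Σmr² = (28.0)(0.717)² + (29.9)(0.785)² = 32.82 kg·m²; I_f = 195.0 + 32.82 = 227.8 kg·m².
ω_f = I_p ω_i / I_f = (195.0)(0.906) / 227.8 = 0.7755 rad/s.

ω_f ≈ 0.775 rad/s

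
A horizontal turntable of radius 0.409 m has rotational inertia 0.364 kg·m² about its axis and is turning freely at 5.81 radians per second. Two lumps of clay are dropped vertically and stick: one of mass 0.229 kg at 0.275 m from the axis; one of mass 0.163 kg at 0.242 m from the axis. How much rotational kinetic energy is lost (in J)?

The added mass arrives with no angular momentum about the axis, and any external torque about the axis is negligible, so the system's angular momentum is conserved.
Added inertia Σmr² = (0.229)(0.275)² + (0.163)(0.242)² = 0.02686 kg·m²; I_f = 0.3640 + 0.02686 = 0.3909 kg·m².
ω_f = I_p ω_i / I_f = (0.3640)(5.81) / 0.3909 = 5.411 rad/s.
KE_i = ½(0.3640)(5.810 rad/s)² = 6.144 J; KE_f = ½(0.3909)(5.411)² = 5.721 J.

energy lost ≈ 0.422 J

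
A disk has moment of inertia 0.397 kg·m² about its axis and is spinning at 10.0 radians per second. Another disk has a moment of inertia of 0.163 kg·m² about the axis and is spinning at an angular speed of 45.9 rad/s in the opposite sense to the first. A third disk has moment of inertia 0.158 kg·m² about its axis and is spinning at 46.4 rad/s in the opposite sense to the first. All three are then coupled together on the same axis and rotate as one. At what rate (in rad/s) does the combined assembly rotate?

|ω_f| ≈ 15.1 rad/s

No external torque acts about the common axis, so total angular momentum is conserved.
Taking A's sense as positive: L = (0.3970)(10.0) − (0.1630)(45.9) − (0.1580)(46.4) = -10.84 kg·m²·rad/s.
Combined I = 0.3970 + 0.1630 + 0.1580 = 0.7180 kg·m².
ω_f = L / I = -10.84 / 0.7180 = -15.10 rad/s.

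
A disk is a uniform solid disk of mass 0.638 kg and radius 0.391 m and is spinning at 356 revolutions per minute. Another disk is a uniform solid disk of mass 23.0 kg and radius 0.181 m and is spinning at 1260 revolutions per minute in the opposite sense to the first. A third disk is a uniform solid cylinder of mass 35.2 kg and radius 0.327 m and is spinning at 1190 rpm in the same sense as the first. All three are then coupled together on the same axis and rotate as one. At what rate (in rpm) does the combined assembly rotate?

The coupling torques are internal; angular momentum about the shared axis is conserved.
Moments of inertia: I_A = ½(0.638)(0.391)² = 0.04877 kg·m²; I_B = ½(23.0)(0.181)² = 0.3768 kg·m²; I_C = ½(35.2)(0.327)² = 1.882 kg·m².
Taking A's sense as positive: L = (0.04877)(356) − (0.3768)(1260) + (1.882)(1190) = 1782 kg·m²·rpm.
Combined I = 0.04877 + 0.3768 + 1.882 = 2.307 kg·m².
ω_f = L / I = 1782 / 2.307 = 772.4 rpm.

|ω_f| ≈ 772 rpm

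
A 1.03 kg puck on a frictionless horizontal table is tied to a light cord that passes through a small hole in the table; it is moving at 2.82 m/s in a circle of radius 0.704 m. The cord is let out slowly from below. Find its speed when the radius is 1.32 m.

v₂ ≈ 1.50 m/s

Central (radial) force ⇒ zero torque about the center ⇒ m v r is constant.
v₂ = v₁ r₁ / r₂ = (2.82)(0.704) / (1.32) = 1.504 m/s.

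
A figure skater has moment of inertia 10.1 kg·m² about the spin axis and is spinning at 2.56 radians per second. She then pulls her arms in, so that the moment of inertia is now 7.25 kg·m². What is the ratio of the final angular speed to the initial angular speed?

No external torque acts about the spin axis, so angular momentum is conserved.
ω₂/ω₁ = I₁/I₂ = 10.10 / 7.250 = 1.393.

ω₂/ω₁ ≈ 1.39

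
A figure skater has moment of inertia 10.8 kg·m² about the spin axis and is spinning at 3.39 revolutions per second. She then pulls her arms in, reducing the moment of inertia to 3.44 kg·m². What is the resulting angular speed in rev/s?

No external torque acts about the spin axis, so angular momentum is conserved.
ω₂ = I₁ω₁ / I₂ = (10.80)(3.39 rev/s) / (3.440) = 10.64 rev/s.

ω₂ ≈ 10.6 rev/s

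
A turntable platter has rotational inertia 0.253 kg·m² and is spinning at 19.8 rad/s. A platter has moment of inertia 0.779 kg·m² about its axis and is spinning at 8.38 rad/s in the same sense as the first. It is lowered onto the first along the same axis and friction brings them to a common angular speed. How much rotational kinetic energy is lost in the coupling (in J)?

ΔKE lost ≈ 12.5 J

No external torque acts about the common axis, so total angular momentum is conserved.
Taking A's sense as positive: L = (0.2530)(19.8) + (0.7790)(8.38) = 11.54 kg·m²·rad/s.
Combined I = 0.2530 + 0.7790 = 1.032 kg·m².
ω_f = L / I = 11.54 / 1.032 = 11.18 rad/s.
KE_i = ½ΣIω² = 76.95 J; KE_f = ½(1.032)(11.18)² = 64.49 J.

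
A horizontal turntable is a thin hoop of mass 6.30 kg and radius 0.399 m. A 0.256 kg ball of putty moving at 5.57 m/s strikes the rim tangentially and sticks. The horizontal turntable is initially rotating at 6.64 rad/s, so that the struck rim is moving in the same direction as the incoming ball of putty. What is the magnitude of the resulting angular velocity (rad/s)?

|ω_f| ≈ 6.93 rad/s

The axle reaction passes through the axle and exerts no torque about it; angular momentum about the axle is conserved through the impact.
I_p = (6.30)(0.399)² = 1.003 kg·m². Taking the sense of the ball of putty's angular momentum as positive, L_{ball} = m v R = (0.256)(5.57)(0.399) = 0.5689 kg·m²/s.
L_i = +I_p ω_p + m v R = +(1.003)(6.64) + 0.5689 = 7.229 kg·m²/s.
After sticking, I_f = I_p + m R² = 1.003 + (0.256)(0.399)² = 1.044 kg·m².
ω_f = L_i / I_f = 7.229 / 1.044 = 6.926 rad/s.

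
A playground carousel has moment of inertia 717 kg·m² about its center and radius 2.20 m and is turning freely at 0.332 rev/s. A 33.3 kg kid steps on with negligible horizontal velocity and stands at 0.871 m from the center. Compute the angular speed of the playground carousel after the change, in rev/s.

ω_f ≈ 0.321 rev/s

The added mass arrives with no angular momentum about the center, and any external torque about the center is negligible, so the system's angular momentum is conserved.
Added inertia Σmr² = (33.3)(0.871)² = 25.26 kg·m²; I_f = 717.0 + 25.26 = 742.3 kg·m².
ω_f = I_p ω_i / I_f = (717.0)(0.332) / 742.3 = 0.3207 rev/s.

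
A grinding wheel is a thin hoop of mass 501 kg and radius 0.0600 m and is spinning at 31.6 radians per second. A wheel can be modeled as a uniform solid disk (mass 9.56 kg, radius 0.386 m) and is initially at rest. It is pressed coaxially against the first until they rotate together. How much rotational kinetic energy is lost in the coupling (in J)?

ΔKE lost ≈ 255 J

No external torque acts about the common axis, so total angular momentum is conserved.
Moments of inertia: I_A = (501)(0.0600)² = 1.804 kg·m²; I_B = ½(9.56)(0.386)² = 0.7122 kg·m².
Taking A's sense as positive: L = (1.804)(31.6) = 56.99 kg·m²·rad/s.
Combined I = 1.804 + 0.7122 = 2.516 kg·m².
ω_f = L / I = 56.99 / 2.516 = 22.65 rad/s.
KE_i = ½ΣIω² = 900.5 J; KE_f = ½(2.516)(22.65)² = 645.6 J.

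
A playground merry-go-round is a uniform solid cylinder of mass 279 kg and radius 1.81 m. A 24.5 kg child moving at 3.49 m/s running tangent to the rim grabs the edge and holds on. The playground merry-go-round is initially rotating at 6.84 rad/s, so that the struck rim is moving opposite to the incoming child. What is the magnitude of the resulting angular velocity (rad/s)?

The axle reaction passes through the axle and exerts no torque about it; angular momentum about the axle is conserved through the impact.
I_p = ½(279)(1.81)² = 457.0 kg·m². Taking the sense of the child's angular momentum as positive, L_{child} = m v R = (24.5)(3.49)(1.81) = 154.8 kg·m²/s.
L_i = −I_p ω_p + m v R = −(457.0)(6.84) + 154.8 = -2971 kg·m²/s.
After sticking, I_f = I_p + m R² = 457.0 + (24.5)(1.81)² = 537.3 kg·m².
ω_f = L_i / I_f = -2971 / 537.3 = -5.530 rad/s.

|ω_f| ≈ 5.53 rad/s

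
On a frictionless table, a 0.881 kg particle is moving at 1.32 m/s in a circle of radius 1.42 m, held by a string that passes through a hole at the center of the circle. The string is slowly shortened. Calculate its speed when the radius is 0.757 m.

Central (radial) force ⇒ zero torque about the center ⇒ m v r is constant.
v₂ = v₁ r₁ / r₂ = (1.32)(1.42) / (0.757) = 2.476 m/s.

v₂ ≈ 2.48 m/s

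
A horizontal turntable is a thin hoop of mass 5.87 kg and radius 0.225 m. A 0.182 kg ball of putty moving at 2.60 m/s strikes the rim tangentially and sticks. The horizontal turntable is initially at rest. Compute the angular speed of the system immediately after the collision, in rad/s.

|ω_f| ≈ 0.348 rad/s

The axle reaction passes through the axle and exerts no torque about it; angular momentum about the axle is conserved through the impact.
I_p = (5.87)(0.225)² = 0.2972 kg·m². Taking the sense of the ball of putty's angular momentum as positive, L_{ball} = m v R = (0.182)(2.60)(0.225) = 0.1065 kg·m²/s.
L_i = 0 + 0.1065 = 0.1065 kg·m²/s.
After sticking, I_f = I_p + m R² = 0.2972 + (0.182)(0.225)² = 0.3064 kg·m².
ω_f = L_i / I_f = 0.1065 / 0.3064 = 0.3475 rad/s.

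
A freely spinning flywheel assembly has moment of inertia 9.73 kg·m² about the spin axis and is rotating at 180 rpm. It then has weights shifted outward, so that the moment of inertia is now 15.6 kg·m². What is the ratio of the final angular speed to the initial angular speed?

No external torque acts about the spin axis, so angular momentum is conserved.
ω₂/ω₁ = I₁/I₂ = 9.730 / 15.60 = 0.6237.

ω₂/ω₁ ≈ 0.624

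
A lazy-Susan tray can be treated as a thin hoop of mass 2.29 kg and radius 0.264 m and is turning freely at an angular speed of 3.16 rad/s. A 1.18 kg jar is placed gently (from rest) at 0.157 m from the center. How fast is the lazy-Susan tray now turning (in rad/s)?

The added mass arrives with no angular momentum about the center, and any external torque about the center is negligible, so the system's angular momentum is conserved.
I_p = (2.29)(0.264)² = 0.1596 kg·m².
Added inertia Σmr² = (1.18)(0.157)² = 0.02909 kg·m²; I_f = 0.1596 + 0.02909 = 0.1887 kg·m².
ω_f = I_p ω_i / I_f = (0.1596)(3.16) / 0.1887 = 2.673 rad/s.

ω_f ≈ 2.67 rad/s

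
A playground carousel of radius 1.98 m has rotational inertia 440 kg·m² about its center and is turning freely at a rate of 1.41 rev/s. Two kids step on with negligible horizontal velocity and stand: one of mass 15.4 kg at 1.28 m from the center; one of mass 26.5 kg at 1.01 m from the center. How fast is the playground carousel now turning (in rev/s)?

ω_f ≈ 1.26 rev/s

The added mass arrives with no angular momentum about the center, and any external torque about the center is negligible, so the system's angular momentum is conserved.
Added inertia Σmr² = (15.4)(1.28)² + (26.5)(1.01)² = 52.26 kg·m²; I_f = 440.0 + 52.26 = 492.3 kg·m².
ω_f = I_p ω_i / I_f = (440.0)(1.41) / 492.3 = 1.260 rev/s.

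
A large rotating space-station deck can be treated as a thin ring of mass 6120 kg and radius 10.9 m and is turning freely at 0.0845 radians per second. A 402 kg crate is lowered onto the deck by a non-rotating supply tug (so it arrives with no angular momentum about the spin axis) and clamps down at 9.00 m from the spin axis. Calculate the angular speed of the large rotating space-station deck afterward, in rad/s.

The added mass arrives with no angular momentum about the spin axis, and any external torque about the spin axis is negligible, so the system's angular momentum is conserved.
I_p = (6120)(10.9)² = 7.271e+05 kg·m².
Added inertia Σmr² = (402)(9.00)² = 32560 kg·m²; I_f = 7.271e+05 + 32560 = 7.597e+05 kg·m².
ω_f = I_p ω_i / I_f = (7.271e+05)(0.0845) / 7.597e+05 = 0.08088 rad/s.

ω_f ≈ 0.0809 rad/s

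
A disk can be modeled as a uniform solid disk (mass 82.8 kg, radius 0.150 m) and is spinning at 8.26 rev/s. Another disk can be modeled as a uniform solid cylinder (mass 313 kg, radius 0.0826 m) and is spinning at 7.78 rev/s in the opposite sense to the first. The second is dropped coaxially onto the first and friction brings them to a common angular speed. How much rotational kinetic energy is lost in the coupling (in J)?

ΔKE lost ≈ 2530 J

No external torque acts about the common axis, so total angular momentum is conserved.
Moments of inertia: I_A = ½(82.8)(0.150)² = 0.9315 kg·m²; I_B = ½(313)(0.0826)² = 1.068 kg·m².
Taking A's sense as positive: L = (0.9315)(8.26) − (1.068)(7.78) = -0.6130 kg·m²·rev/s.
Combined I = 0.9315 + 1.068 = 1.999 kg·m².
ω_f = L / I = -0.6130 / 1.999 = -0.3066 rev/s.
KE_i = ½ΣIω² = 2530 J; KE_f = ½(1.999)(1.927)² = 3.710 J.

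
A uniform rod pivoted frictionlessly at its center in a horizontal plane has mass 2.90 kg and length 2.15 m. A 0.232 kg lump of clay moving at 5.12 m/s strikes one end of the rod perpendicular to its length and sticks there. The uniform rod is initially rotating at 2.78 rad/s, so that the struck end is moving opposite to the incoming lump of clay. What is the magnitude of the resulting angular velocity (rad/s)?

About the pivot the impulsive forces during the collision are internal, so angular momentum about that axis is conserved.
I_p = (1/12)(2.90)(2.15)² = 1.117 kg·m². Taking the sense of the lump of clay's angular momentum as positive, L_{lump} = m v R = (0.232)(5.12)(2.15/2) = 1.277 kg·m²/s.
L_i = −I_p ω_p + m v R = −(1.117)(2.78) + 1.277 = -1.829 kg·m²/s.
After sticking, I_f = I_p + m R² = 1.117 + (0.232)(2.15/2)² = 1.385 kg·m².
ω_f = L_i / I_f = -1.829 / 1.385 = -1.320 rad/s.

|ω_f| ≈ 1.32 rad/s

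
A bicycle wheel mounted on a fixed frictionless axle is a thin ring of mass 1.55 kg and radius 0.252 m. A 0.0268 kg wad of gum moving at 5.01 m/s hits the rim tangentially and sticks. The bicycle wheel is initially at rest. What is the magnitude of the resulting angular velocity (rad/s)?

The axle reaction passes through the axle and exerts no torque about it; angular momentum about the axle is conserved through the impact.
I_p = (1.55)(0.252)² = 0.09843 kg·m². Taking the sense of the wad of gum's angular momentum as positive, L_{wad} = m v R = (0.0268)(5.01)(0.252) = 0.03384 kg·m²/s.
L_i = 0 + 0.03384 = 0.03384 kg·m²/s.
After sticking, I_f = I_p + m R² = 0.09843 + (0.0268)(0.252)² = 0.1001 kg·m².
ω_f = L_i / I_f = 0.03384 / 0.1001 = 0.3379 rad/s.

|ω_f| ≈ 0.338 rad/s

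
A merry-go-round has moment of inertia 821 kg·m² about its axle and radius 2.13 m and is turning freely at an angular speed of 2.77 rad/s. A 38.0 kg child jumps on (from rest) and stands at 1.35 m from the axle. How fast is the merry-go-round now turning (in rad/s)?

The added mass arrives with no angular momentum about the axle, and any external torque about the axle is negligible, so the system's angular momentum is conserved.
Added inertia Σmr² = (38.0)(1.35)² = 69.26 kg·m²; I_f = 821.0 + 69.26 = 890.3 kg·m².
ω_f = I_p ω_i / I_f = (821.0)(2.77) / 890.3 = 2.555 rad/s.

ω_f ≈ 2.55 rad/s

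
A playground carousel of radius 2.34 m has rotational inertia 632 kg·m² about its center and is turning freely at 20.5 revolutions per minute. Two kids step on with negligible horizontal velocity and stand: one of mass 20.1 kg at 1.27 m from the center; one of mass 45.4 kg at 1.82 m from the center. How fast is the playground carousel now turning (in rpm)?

ω_f ≈ 15.9 rpm

No external torque acts about the center; L_before = L_after.
Added inertia Σmr² = (20.1)(1.27)² + (45.4)(1.82)² = 182.8 kg·m²; I_f = 632.0 + 182.8 = 814.8 kg·m².
ω_f = I_p ω_i / I_f = (632.0)(20.5) / 814.8 = 15.90 rpm.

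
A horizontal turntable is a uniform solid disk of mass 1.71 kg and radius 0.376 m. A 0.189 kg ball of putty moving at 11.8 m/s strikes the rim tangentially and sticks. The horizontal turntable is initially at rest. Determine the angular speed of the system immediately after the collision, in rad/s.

About the axle the impulsive forces during the collision are internal, so angular momentum about that axis is conserved.
I_p = ½(1.71)(0.376)² = 0.1209 kg·m². Taking the sense of the ball of putty's angular momentum as positive, L_{ball} = m v R = (0.189)(11.8)(0.376) = 0.8386 kg·m²/s.
L_i = 0 + 0.8386 = 0.8386 kg·m²/s.
After sticking, I_f = I_p + m R² = 0.1209 + (0.189)(0.376)² = 0.1476 kg·m².
ω_f = L_i / I_f = 0.8386 / 0.1476 = 5.681 rad/s.

|ω_f| ≈ 5.68 rad/s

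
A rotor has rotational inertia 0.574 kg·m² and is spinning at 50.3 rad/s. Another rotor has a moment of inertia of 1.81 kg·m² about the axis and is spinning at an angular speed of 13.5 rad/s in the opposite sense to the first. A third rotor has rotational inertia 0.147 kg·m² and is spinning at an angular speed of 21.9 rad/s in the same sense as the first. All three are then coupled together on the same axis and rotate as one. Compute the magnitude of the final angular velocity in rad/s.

The coupling torques are internal; angular momentum about the shared axis is conserved.
Taking A's sense as positive: L = (0.5740)(50.3) − (1.810)(13.5) + (0.1470)(21.9) = 7.656 kg·m²·rad/s.
Combined I = 0.5740 + 1.810 + 0.1470 = 2.531 kg·m².
ω_f = L / I = 7.656 / 2.531 = 3.025 rad/s.

|ω_f| ≈ 3.03 rad/s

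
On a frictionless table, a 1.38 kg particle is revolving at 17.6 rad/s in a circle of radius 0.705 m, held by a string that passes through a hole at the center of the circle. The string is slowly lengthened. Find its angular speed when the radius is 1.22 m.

The constraining force is radial, so m r² ω about the center is conserved.
ω₂ = ω₁ (r₁/r₂)² = (17.6)(0.705/1.22)² = 5.877 rad/s.

ω₂ ≈ 5.88 rad/s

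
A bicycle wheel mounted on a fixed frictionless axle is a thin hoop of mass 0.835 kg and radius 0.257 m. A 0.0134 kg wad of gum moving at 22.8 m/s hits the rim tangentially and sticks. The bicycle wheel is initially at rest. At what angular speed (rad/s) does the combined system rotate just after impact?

About the axle the impulsive forces during the collision are internal, so angular momentum about that axis is conserved.
I_p = (0.835)(0.257)² = 0.05515 kg·m². Taking the sense of the wad of gum's angular momentum as positive, L_{wad} = m v R = (0.0134)(22.8)(0.257) = 0.07852 kg·m²/s.
L_i = 0 + 0.07852 = 0.07852 kg·m²/s.
After sticking, I_f = I_p + m R² = 0.05515 + (0.0134)(0.257)² = 0.05604 kg·m².
ω_f = L_i / I_f = 0.07852 / 0.05604 = 1.401 rad/s.

|ω_f| ≈ 1.40 rad/s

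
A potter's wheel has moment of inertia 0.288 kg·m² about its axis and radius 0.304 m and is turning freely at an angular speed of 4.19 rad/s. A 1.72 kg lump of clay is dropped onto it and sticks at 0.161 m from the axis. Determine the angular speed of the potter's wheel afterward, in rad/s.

No external torque acts about the axis; L_before = L_after.
Added inertia Σmr² = (1.72)(0.161)² = 0.04458 kg·m²; I_f = 0.2880 + 0.04458 = 0.3326 kg·m².
ω_f = I_p ω_i / I_f = (0.2880)(4.19) / 0.3326 = 3.628 rad/s.

ω_f ≈ 3.63 rad/s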